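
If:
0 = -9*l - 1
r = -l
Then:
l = -1/9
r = 1/9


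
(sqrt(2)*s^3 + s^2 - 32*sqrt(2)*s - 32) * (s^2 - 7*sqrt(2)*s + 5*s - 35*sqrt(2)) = sqrt(2)*s^5 - 13*s^4 + 5*sqrt(2)*s^4 - 65*s^3 - 39*sqrt(2)*s^3 - 195*sqrt(2)*s^2 + 416*s^2 + 224*sqrt(2)*s + 2080*s + 1120*sqrt(2)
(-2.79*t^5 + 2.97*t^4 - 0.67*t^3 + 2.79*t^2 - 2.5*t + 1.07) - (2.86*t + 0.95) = -2.79*t^5 + 2.97*t^4 - 0.67*t^3 + 2.79*t^2 - 5.36*t + 0.12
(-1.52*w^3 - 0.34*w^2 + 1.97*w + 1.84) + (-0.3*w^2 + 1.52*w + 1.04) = -1.52*w^3 - 0.64*w^2 + 3.49*w + 2.88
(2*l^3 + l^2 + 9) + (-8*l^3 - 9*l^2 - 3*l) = -6*l^3 - 8*l^2 - 3*l + 9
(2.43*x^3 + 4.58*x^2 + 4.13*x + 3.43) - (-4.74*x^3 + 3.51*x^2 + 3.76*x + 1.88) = 7.17*x^3 + 1.07*x^2 + 0.37*x + 1.55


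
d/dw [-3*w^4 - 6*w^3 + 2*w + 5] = -12*w^3 - 18*w^2 + 2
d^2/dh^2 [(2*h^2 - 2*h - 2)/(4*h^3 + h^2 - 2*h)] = 4*(16*h^6 - 48*h^5 - 84*h^4 - 39*h^3 + 21*h^2 + 6*h - 4)/(h^3*(64*h^6 + 48*h^5 - 84*h^4 - 47*h^3 + 42*h^2 + 12*h - 8))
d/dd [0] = 0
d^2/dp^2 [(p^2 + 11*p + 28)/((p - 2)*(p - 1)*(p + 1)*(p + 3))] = 2*(3*p^8 + 69*p^7 + 376*p^6 + 228*p^5 - 1863*p^4 - 1783*p^3 + 2754*p^2 + 1470*p + 1306)/(p^12 + 3*p^11 - 18*p^10 - 44*p^9 + 138*p^8 + 222*p^7 - 532*p^6 - 432*p^5 + 933*p^4 + 359*p^3 - 738*p^2 - 108*p + 216)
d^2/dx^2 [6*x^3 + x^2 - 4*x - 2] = 36*x + 2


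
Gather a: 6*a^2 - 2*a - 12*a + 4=6*a^2 - 14*a + 4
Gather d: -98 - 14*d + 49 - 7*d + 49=-21*d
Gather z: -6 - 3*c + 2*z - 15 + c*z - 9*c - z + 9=-12*c + z*(c + 1) - 12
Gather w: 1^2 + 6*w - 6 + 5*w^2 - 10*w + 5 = 5*w^2 - 4*w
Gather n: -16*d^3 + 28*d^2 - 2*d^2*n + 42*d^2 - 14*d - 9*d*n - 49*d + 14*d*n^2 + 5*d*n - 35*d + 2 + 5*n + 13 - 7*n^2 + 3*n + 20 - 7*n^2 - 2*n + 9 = -16*d^3 + 70*d^2 - 98*d + n^2*(14*d - 14) + n*(-2*d^2 - 4*d + 6) + 44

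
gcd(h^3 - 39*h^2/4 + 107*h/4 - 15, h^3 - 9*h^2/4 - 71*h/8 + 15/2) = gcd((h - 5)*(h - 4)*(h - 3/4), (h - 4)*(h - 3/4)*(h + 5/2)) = h^2 - 19*h/4 + 3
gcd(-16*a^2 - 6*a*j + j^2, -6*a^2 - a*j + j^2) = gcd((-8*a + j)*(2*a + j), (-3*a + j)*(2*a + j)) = 2*a + j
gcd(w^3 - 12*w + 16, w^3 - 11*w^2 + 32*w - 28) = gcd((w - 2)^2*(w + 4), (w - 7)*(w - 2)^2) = w^2 - 4*w + 4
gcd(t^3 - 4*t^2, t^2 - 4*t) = t^2 - 4*t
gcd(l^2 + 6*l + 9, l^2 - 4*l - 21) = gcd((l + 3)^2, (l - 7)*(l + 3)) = l + 3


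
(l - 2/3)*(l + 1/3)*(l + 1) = l^3 + 2*l^2/3 - 5*l/9 - 2/9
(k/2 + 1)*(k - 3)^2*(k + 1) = k^4/2 - 3*k^3/2 - 7*k^2/2 + 15*k/2 + 9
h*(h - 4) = h^2 - 4*h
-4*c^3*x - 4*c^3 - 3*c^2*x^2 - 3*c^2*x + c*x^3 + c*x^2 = (-4*c + x)*(c + x)*(c*x + c)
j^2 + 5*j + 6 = (j + 2)*(j + 3)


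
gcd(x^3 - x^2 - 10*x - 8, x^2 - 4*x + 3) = 1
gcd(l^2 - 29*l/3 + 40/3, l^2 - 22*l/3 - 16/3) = l - 8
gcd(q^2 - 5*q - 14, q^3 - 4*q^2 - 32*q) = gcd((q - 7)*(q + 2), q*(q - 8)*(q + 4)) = 1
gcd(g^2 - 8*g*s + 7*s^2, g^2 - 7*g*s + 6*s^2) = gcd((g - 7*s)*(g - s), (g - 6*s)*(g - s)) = -g + s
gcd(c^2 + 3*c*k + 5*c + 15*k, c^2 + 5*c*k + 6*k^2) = c + 3*k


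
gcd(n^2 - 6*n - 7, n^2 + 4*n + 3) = n + 1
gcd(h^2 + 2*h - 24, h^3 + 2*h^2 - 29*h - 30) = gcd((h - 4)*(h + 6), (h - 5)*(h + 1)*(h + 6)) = h + 6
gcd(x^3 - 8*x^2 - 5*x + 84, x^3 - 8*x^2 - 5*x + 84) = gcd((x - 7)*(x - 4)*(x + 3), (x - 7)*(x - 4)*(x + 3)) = x^3 - 8*x^2 - 5*x + 84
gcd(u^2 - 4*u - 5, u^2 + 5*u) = 1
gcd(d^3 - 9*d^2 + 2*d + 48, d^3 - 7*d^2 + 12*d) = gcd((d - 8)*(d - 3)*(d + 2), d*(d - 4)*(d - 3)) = d - 3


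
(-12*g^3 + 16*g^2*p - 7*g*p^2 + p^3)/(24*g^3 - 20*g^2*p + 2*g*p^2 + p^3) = (-3*g + p)/(6*g + p)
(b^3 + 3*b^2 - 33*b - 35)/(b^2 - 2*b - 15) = (b^2 + 8*b + 7)/(b + 3)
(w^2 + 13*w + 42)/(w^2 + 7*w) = (w + 6)/w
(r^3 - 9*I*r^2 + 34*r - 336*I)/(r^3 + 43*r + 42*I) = (r - 8*I)/(r + I)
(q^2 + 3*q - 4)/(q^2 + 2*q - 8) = (q - 1)/(q - 2)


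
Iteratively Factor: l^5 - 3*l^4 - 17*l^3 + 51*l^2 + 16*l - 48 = (l + 1)*(l^4 - 4*l^3 - 13*l^2 + 64*l - 48) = (l - 1)*(l + 1)*(l^3 - 3*l^2 - 16*l + 48) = (l - 4)*(l - 1)*(l + 1)*(l^2 + l - 12) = (l - 4)*(l - 1)*(l + 1)*(l + 4)*(l - 3)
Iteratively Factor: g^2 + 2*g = (g)*(g + 2)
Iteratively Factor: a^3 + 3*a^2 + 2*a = (a + 2)*(a^2 + a) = (a + 1)*(a + 2)*(a)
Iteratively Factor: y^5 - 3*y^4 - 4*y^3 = (y + 1)*(y^4 - 4*y^3) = (y - 4)*(y + 1)*(y^3) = y*(y - 4)*(y + 1)*(y^2) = y^2*(y - 4)*(y + 1)*(y)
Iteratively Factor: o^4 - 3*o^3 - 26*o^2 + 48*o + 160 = (o - 4)*(o^3 + o^2 - 22*o - 40) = (o - 4)*(o + 4)*(o^2 - 3*o - 10) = (o - 4)*(o + 2)*(o + 4)*(o - 5)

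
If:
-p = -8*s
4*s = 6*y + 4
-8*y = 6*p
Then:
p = 4/5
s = 1/10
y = -3/5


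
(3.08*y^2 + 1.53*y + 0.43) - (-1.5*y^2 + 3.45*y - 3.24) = 4.58*y^2 - 1.92*y + 3.67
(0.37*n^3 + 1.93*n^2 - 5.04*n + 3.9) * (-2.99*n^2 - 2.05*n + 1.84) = -1.1063*n^5 - 6.5292*n^4 + 11.7939*n^3 + 2.2222*n^2 - 17.2686*n + 7.176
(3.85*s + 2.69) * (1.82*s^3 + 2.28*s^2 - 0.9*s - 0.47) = 7.007*s^4 + 13.6738*s^3 + 2.6682*s^2 - 4.2305*s - 1.2643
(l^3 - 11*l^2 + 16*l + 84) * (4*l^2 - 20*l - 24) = 4*l^5 - 64*l^4 + 260*l^3 + 280*l^2 - 2064*l - 2016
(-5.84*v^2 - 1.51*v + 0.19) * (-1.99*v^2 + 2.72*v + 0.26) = 11.6216*v^4 - 12.8799*v^3 - 6.0037*v^2 + 0.1242*v + 0.0494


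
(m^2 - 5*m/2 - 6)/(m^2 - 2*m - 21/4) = 2*(m - 4)/(2*m - 7)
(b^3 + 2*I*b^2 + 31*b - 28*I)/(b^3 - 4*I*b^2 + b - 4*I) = (b + 7*I)/(b + I)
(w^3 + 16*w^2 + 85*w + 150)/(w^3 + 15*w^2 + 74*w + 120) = (w + 5)/(w + 4)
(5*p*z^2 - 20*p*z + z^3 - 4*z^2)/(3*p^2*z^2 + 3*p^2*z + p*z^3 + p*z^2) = (5*p*z - 20*p + z^2 - 4*z)/(p*(3*p*z + 3*p + z^2 + z))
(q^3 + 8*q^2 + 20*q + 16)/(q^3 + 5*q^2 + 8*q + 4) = (q + 4)/(q + 1)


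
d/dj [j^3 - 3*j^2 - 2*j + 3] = 3*j^2 - 6*j - 2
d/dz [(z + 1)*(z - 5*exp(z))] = z - (z + 1)*(5*exp(z) - 1) - 5*exp(z)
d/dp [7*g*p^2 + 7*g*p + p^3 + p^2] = 14*g*p + 7*g + 3*p^2 + 2*p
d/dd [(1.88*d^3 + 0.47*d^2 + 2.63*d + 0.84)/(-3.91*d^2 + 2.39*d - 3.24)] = (-7.3508*d^4 + 8.9864*d^3 - 6.867*d^2 + 3.5232*d - 10.5288)/(15.2881*d^4 - 18.6898*d^3 + 31.0489*d^2 - 15.4872*d + 10.4976)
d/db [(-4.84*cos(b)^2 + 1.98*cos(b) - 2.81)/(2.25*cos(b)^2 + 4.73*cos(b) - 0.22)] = (27.3482*cos(b)^2 - 14.7746*cos(b) - 12.8557)*sin(b)/(5.0625*cos(b)^4 + 21.285*cos(b)^3 + 21.3829*cos(b)^2 - 2.0812*cos(b) + 0.0484)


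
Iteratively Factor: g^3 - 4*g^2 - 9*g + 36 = (g - 4)*(g^2 - 9) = (g - 4)*(g + 3)*(g - 3)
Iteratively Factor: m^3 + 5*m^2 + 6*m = (m + 3)*(m^2 + 2*m) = m*(m + 3)*(m + 2)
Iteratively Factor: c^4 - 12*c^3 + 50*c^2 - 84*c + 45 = (c - 3)*(c^3 - 9*c^2 + 23*c - 15) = (c - 3)^2*(c^2 - 6*c + 5) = (c - 3)^2*(c - 1)*(c - 5)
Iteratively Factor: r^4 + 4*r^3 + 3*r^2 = (r + 1)*(r^3 + 3*r^2) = (r + 1)*(r + 3)*(r^2) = r*(r + 1)*(r + 3)*(r)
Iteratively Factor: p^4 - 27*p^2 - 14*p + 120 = (p - 5)*(p^3 + 5*p^2 - 2*p - 24) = (p - 5)*(p + 4)*(p^2 + p - 6) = (p - 5)*(p + 3)*(p + 4)*(p - 2)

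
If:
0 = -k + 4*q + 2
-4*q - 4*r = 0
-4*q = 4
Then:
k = -2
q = -1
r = 1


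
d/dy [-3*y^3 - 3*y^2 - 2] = 3*y*(-3*y - 2)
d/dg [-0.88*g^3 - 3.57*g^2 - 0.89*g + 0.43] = -2.64*g^2 - 7.14*g - 0.89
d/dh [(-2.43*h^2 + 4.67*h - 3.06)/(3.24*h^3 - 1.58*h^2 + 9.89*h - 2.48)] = (7.8732*h^4 - 30.2616*h^3 + 13.0891*h^2 + 2.3832*h + 18.6818)/(10.4976*h^6 - 10.2384*h^5 + 66.5836*h^4 - 47.3228*h^3 + 105.6489*h^2 - 49.0544*h + 6.1504)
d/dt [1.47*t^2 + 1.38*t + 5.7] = 2.94*t + 1.38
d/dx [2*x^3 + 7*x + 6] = 6*x^2 + 7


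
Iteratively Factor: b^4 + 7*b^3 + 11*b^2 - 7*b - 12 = (b + 3)*(b^3 + 4*b^2 - b - 4) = (b - 1)*(b + 3)*(b^2 + 5*b + 4) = (b - 1)*(b + 1)*(b + 3)*(b + 4)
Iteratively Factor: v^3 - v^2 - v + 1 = (v + 1)*(v^2 - 2*v + 1) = (v - 1)*(v + 1)*(v - 1)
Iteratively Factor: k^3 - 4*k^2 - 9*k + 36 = (k - 3)*(k^2 - k - 12) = (k - 4)*(k - 3)*(k + 3)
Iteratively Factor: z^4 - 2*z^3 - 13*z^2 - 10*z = (z - 5)*(z^3 + 3*z^2 + 2*z) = (z - 5)*(z + 2)*(z^2 + z) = z*(z - 5)*(z + 2)*(z + 1)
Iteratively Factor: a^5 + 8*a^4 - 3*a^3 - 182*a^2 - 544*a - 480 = (a + 3)*(a^4 + 5*a^3 - 18*a^2 - 128*a - 160) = (a + 3)*(a + 4)*(a^3 + a^2 - 22*a - 40) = (a - 5)*(a + 3)*(a + 4)*(a^2 + 6*a + 8) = (a - 5)*(a + 3)*(a + 4)^2*(a + 2)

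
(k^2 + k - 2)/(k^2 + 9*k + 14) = (k - 1)/(k + 7)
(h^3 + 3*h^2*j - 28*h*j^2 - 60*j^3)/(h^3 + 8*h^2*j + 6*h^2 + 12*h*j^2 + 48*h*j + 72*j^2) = (h - 5*j)/(h + 6)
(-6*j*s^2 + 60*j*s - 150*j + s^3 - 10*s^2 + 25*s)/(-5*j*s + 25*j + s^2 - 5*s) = (-6*j*s + 30*j + s^2 - 5*s)/(-5*j + s)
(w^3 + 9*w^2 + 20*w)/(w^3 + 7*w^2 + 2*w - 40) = w/(w - 2)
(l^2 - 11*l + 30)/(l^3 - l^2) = (l^2 - 11*l + 30)/(l^2*(l - 1))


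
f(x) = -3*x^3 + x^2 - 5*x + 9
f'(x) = -9*x^2 + 2*x - 5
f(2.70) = -56.26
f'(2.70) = -65.21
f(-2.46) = 72.01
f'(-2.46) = -64.38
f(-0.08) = 9.41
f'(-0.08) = -5.22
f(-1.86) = 41.06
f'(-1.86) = -39.86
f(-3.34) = 148.63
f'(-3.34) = -112.08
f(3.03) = -80.42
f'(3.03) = -81.57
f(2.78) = -61.63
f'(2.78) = -69.00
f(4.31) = -234.16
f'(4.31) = -163.56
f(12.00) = -5091.00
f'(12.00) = -1277.00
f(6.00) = -633.00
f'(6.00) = -317.00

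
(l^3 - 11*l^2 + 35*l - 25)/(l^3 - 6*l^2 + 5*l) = (l - 5)/l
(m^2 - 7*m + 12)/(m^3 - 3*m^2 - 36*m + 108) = (m - 4)/(m^2 - 36)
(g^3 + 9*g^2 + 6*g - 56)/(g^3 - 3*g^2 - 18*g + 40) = (g + 7)/(g - 5)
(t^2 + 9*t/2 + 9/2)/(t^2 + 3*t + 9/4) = 2*(t + 3)/(2*t + 3)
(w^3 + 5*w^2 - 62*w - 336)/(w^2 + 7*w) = w - 2 - 48/w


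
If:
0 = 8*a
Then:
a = 0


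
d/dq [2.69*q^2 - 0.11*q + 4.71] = 5.38*q - 0.11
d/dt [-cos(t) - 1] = sin(t)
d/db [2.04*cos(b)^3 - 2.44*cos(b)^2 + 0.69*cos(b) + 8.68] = (-6.12*cos(b)^2 + 4.88*cos(b) - 0.69)*sin(b)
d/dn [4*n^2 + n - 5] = 8*n + 1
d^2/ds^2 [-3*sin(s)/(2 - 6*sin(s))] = 3*(-3*sin(s)^2 - sin(s) + 6)/(2*(3*sin(s) - 1)^3)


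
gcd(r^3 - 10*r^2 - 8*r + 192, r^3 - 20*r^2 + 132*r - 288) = r^2 - 14*r + 48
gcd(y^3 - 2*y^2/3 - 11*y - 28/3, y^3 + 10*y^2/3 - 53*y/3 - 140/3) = y^2 - 5*y/3 - 28/3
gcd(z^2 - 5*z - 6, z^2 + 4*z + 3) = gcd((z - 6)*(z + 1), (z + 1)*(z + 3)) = z + 1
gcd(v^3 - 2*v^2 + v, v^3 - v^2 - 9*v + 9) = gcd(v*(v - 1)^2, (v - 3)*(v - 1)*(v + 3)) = v - 1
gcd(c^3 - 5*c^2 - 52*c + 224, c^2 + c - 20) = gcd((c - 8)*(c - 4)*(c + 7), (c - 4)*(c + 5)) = c - 4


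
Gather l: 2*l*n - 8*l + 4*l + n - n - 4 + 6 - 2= l*(2*n - 4)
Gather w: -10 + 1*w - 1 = w - 11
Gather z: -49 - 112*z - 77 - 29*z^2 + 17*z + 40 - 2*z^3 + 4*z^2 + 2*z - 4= -2*z^3 - 25*z^2 - 93*z - 90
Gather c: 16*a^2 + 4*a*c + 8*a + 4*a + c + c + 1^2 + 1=16*a^2 + 12*a + c*(4*a + 2) + 2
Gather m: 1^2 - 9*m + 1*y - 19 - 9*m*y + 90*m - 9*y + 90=m*(81 - 9*y) - 8*y + 72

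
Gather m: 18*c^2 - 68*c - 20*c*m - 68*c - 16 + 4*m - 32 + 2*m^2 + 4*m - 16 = 18*c^2 - 136*c + 2*m^2 + m*(8 - 20*c) - 64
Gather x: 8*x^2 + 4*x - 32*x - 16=8*x^2 - 28*x - 16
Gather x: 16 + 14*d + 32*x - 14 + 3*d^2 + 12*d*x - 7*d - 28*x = 3*d^2 + 7*d + x*(12*d + 4) + 2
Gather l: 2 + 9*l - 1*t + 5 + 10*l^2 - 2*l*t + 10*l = 10*l^2 + l*(19 - 2*t) - t + 7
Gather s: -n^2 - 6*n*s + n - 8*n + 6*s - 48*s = -n^2 - 7*n + s*(-6*n - 42)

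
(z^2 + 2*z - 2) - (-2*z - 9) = z^2 + 4*z + 7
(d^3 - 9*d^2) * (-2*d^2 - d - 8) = -2*d^5 + 17*d^4 + d^3 + 72*d^2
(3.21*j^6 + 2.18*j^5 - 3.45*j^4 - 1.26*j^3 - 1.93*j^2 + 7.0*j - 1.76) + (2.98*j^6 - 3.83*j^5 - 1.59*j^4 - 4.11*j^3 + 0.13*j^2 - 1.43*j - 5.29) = 6.19*j^6 - 1.65*j^5 - 5.04*j^4 - 5.37*j^3 - 1.8*j^2 + 5.57*j - 7.05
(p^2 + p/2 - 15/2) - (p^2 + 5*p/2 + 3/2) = -2*p - 9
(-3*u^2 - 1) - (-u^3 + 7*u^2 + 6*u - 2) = u^3 - 10*u^2 - 6*u + 1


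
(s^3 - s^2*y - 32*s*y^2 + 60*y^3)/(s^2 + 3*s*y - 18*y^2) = (-s^2 + 7*s*y - 10*y^2)/(-s + 3*y)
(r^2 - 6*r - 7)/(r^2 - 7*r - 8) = (r - 7)/(r - 8)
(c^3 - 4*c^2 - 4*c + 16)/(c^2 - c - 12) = (c^2 - 4)/(c + 3)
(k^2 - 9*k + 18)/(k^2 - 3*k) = (k - 6)/k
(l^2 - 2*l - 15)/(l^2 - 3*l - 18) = (l - 5)/(l - 6)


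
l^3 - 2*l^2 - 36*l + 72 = (l - 6)*(l - 2)*(l + 6)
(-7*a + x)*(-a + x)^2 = -7*a^3 + 15*a^2*x - 9*a*x^2 + x^3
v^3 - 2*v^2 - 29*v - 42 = (v - 7)*(v + 2)*(v + 3)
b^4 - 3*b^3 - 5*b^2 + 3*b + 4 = (b - 4)*(b - 1)*(b + 1)^2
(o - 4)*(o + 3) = o^2 - o - 12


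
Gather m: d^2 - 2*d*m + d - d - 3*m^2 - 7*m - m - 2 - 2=d^2 - 3*m^2 + m*(-2*d - 8) - 4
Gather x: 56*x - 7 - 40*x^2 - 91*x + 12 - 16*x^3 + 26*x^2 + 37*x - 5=-16*x^3 - 14*x^2 + 2*x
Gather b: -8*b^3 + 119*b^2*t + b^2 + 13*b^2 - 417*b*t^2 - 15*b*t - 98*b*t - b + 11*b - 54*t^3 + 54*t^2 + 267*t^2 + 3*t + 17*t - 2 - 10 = -8*b^3 + b^2*(119*t + 14) + b*(-417*t^2 - 113*t + 10) - 54*t^3 + 321*t^2 + 20*t - 12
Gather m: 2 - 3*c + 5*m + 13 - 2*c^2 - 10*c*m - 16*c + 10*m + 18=-2*c^2 - 19*c + m*(15 - 10*c) + 33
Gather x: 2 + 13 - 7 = 8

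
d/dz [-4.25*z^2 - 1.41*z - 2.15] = -8.5*z - 1.41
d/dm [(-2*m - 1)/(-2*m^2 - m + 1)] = (4*m^2 + 2*m - (2*m + 1)*(4*m + 1) - 2)/(2*m^2 + m - 1)^2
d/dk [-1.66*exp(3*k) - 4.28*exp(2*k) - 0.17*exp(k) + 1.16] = (-4.98*exp(2*k) - 8.56*exp(k) - 0.17)*exp(k)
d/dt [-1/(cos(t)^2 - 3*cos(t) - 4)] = (3 - 2*cos(t))*sin(t)/(sin(t)^2 + 3*cos(t) + 3)^2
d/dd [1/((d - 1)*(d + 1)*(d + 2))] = (-(d - 1)*(d + 1) - (d - 1)*(d + 2) - (d + 1)*(d + 2))/((d - 1)^2*(d + 1)^2*(d + 2)^2)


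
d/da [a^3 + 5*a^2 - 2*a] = 3*a^2 + 10*a - 2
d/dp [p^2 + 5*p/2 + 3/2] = 2*p + 5/2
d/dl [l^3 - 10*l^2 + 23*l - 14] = 3*l^2 - 20*l + 23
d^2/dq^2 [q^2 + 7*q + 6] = 2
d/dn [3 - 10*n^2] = -20*n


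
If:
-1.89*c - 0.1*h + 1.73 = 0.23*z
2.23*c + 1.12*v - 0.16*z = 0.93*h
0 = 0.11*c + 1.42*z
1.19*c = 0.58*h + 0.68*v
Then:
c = 0.83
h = 1.84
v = -0.12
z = -0.06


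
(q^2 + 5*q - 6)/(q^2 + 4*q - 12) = (q - 1)/(q - 2)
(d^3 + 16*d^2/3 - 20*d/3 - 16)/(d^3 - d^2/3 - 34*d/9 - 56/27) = 9*(d^2 + 4*d - 12)/(9*d^2 - 15*d - 14)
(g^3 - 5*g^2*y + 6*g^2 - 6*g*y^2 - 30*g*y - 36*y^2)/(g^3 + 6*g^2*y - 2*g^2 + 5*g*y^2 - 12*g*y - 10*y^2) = (g^2 - 6*g*y + 6*g - 36*y)/(g^2 + 5*g*y - 2*g - 10*y)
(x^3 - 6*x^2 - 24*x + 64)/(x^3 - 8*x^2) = 1 + 2/x - 8/x^2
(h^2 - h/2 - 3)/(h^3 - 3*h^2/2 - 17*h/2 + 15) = (2*h + 3)/(2*h^2 + h - 15)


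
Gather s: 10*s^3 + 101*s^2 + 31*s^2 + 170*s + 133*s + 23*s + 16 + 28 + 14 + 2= 10*s^3 + 132*s^2 + 326*s + 60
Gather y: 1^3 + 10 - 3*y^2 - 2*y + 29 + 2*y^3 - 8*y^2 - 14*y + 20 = 2*y^3 - 11*y^2 - 16*y + 60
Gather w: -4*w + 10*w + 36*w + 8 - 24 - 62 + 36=42*w - 42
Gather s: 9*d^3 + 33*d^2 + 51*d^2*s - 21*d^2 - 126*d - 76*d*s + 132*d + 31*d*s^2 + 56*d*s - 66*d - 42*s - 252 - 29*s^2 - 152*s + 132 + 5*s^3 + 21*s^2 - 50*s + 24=9*d^3 + 12*d^2 - 60*d + 5*s^3 + s^2*(31*d - 8) + s*(51*d^2 - 20*d - 244) - 96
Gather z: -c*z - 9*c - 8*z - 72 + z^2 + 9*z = -9*c + z^2 + z*(1 - c) - 72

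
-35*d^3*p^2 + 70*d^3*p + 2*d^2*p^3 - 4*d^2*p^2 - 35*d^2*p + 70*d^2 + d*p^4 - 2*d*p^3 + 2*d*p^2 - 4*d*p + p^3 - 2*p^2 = (-5*d + p)*(7*d + p)*(p - 2)*(d*p + 1)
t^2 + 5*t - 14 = (t - 2)*(t + 7)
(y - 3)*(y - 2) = y^2 - 5*y + 6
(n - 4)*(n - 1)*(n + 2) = n^3 - 3*n^2 - 6*n + 8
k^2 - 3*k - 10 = (k - 5)*(k + 2)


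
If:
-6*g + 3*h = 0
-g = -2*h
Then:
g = 0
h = 0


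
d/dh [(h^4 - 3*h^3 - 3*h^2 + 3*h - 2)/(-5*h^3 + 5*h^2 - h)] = (-5*h^6 + 10*h^5 - 33*h^4 + 36*h^3 - 42*h^2 + 20*h - 2)/(h^2*(25*h^4 - 50*h^3 + 35*h^2 - 10*h + 1))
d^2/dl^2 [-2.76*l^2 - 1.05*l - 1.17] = -5.52000000000000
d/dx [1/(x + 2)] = -1/(x + 2)^2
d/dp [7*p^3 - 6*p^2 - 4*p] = 21*p^2 - 12*p - 4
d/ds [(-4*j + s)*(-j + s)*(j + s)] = -j^2 - 8*j*s + 3*s^2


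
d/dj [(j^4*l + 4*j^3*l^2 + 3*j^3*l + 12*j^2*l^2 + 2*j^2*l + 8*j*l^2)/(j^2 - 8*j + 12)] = l*(2*j^5 + 4*j^4*l - 21*j^4 - 64*j^3*l + 40*j^2*l + 92*j^2 + 288*j*l + 48*j + 96*l)/(j^4 - 16*j^3 + 88*j^2 - 192*j + 144)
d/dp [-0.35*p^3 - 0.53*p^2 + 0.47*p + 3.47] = -1.05*p^2 - 1.06*p + 0.47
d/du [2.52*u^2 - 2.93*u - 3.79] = 5.04*u - 2.93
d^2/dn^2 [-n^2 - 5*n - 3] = -2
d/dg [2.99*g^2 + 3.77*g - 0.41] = 5.98*g + 3.77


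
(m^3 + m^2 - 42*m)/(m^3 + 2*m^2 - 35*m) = (m - 6)/(m - 5)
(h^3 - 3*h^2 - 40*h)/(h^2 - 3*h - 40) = h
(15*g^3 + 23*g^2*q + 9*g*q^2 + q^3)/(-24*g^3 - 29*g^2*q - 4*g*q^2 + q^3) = (5*g + q)/(-8*g + q)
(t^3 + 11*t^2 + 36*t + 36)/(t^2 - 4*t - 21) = (t^2 + 8*t + 12)/(t - 7)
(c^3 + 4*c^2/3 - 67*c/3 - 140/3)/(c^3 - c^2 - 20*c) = (c + 7/3)/c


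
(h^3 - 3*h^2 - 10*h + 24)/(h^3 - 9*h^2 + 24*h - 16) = (h^2 + h - 6)/(h^2 - 5*h + 4)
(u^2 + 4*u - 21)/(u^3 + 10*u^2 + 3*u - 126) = 1/(u + 6)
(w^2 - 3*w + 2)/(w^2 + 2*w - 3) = (w - 2)/(w + 3)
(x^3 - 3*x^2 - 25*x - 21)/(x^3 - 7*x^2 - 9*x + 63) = (x + 1)/(x - 3)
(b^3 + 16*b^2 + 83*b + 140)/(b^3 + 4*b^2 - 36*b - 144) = (b^2 + 12*b + 35)/(b^2 - 36)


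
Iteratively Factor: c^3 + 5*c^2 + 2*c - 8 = (c + 2)*(c^2 + 3*c - 4) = (c - 1)*(c + 2)*(c + 4)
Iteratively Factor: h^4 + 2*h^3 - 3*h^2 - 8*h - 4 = (h + 1)*(h^3 + h^2 - 4*h - 4) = (h + 1)*(h + 2)*(h^2 - h - 2) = (h - 2)*(h + 1)*(h + 2)*(h + 1)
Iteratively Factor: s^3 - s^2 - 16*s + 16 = (s + 4)*(s^2 - 5*s + 4) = (s - 1)*(s + 4)*(s - 4)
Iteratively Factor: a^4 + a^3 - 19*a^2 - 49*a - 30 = (a + 3)*(a^3 - 2*a^2 - 13*a - 10) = (a + 2)*(a + 3)*(a^2 - 4*a - 5) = (a - 5)*(a + 2)*(a + 3)*(a + 1)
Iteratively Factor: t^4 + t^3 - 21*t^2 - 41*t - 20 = (t + 1)*(t^3 - 21*t - 20) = (t + 1)*(t + 4)*(t^2 - 4*t - 5) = (t + 1)^2*(t + 4)*(t - 5)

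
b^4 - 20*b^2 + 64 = (b - 4)*(b - 2)*(b + 2)*(b + 4)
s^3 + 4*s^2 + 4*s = s*(s + 2)^2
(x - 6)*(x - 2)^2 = x^3 - 10*x^2 + 28*x - 24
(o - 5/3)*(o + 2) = o^2 + o/3 - 10/3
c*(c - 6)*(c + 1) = c^3 - 5*c^2 - 6*c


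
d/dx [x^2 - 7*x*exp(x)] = -7*x*exp(x) + 2*x - 7*exp(x)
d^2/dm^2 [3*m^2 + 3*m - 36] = 6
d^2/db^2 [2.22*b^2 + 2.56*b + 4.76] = 4.44000000000000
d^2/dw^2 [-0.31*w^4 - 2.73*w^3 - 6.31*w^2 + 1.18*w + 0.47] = -3.72*w^2 - 16.38*w - 12.62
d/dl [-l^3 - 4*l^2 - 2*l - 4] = -3*l^2 - 8*l - 2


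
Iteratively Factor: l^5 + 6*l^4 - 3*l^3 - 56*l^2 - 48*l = (l + 4)*(l^4 + 2*l^3 - 11*l^2 - 12*l) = (l + 4)^2*(l^3 - 2*l^2 - 3*l) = (l + 1)*(l + 4)^2*(l^2 - 3*l) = (l - 3)*(l + 1)*(l + 4)^2*(l)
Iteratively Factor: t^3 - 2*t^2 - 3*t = (t)*(t^2 - 2*t - 3) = t*(t + 1)*(t - 3)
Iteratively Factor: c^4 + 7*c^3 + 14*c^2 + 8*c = (c + 2)*(c^3 + 5*c^2 + 4*c) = c*(c + 2)*(c^2 + 5*c + 4) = c*(c + 2)*(c + 4)*(c + 1)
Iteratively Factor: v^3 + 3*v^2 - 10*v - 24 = (v + 4)*(v^2 - v - 6) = (v + 2)*(v + 4)*(v - 3)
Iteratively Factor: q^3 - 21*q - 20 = (q + 1)*(q^2 - q - 20) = (q + 1)*(q + 4)*(q - 5)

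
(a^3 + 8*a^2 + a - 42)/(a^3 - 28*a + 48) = (a^2 + 10*a + 21)/(a^2 + 2*a - 24)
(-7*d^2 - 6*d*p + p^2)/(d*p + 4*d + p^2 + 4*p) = (-7*d + p)/(p + 4)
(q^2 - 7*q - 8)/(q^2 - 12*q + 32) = (q + 1)/(q - 4)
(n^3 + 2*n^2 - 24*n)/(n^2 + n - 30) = n*(n - 4)/(n - 5)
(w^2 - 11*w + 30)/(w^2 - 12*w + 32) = (w^2 - 11*w + 30)/(w^2 - 12*w + 32)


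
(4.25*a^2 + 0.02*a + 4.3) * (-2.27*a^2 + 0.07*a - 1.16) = -9.6475*a^4 + 0.2521*a^3 - 14.6896*a^2 + 0.2778*a - 4.988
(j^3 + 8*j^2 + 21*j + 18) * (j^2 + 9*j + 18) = j^5 + 17*j^4 + 111*j^3 + 351*j^2 + 540*j + 324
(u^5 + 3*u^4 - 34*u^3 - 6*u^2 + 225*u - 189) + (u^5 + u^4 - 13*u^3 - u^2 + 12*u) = 2*u^5 + 4*u^4 - 47*u^3 - 7*u^2 + 237*u - 189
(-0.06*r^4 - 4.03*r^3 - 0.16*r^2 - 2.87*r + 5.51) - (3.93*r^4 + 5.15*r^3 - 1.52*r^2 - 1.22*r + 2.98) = -3.99*r^4 - 9.18*r^3 + 1.36*r^2 - 1.65*r + 2.53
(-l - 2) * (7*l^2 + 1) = -7*l^3 - 14*l^2 - l - 2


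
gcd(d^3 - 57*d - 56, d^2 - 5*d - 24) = d - 8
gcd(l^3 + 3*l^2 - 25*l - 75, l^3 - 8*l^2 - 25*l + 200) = l^2 - 25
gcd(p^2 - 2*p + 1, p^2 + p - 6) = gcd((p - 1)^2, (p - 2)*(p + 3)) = 1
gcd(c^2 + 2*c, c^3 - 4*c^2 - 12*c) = c^2 + 2*c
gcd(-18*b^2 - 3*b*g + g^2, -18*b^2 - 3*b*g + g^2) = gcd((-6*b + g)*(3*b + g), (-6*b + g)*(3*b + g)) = 18*b^2 + 3*b*g - g^2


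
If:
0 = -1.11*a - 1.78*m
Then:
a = -1.6036036036036*m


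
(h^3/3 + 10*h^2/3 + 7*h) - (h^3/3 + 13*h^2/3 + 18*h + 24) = -h^2 - 11*h - 24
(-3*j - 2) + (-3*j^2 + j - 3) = -3*j^2 - 2*j - 5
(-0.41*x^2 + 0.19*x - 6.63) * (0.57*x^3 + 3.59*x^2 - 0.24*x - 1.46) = -0.2337*x^5 - 1.3636*x^4 - 2.9986*x^3 - 23.2487*x^2 + 1.3138*x + 9.6798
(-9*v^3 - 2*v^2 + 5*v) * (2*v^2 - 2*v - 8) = -18*v^5 + 14*v^4 + 86*v^3 + 6*v^2 - 40*v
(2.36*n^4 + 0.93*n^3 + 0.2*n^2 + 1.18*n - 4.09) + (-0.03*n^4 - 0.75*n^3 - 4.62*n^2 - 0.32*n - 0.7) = 2.33*n^4 + 0.18*n^3 - 4.42*n^2 + 0.86*n - 4.79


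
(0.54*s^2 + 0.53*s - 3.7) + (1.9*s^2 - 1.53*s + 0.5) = 2.44*s^2 - 1.0*s - 3.2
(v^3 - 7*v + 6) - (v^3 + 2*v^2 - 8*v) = -2*v^2 + v + 6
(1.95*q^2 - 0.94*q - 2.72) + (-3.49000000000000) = 1.95*q^2 - 0.94*q - 6.21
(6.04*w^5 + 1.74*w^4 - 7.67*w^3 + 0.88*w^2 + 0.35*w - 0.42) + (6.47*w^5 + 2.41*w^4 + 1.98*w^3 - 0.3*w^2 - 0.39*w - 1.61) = 12.51*w^5 + 4.15*w^4 - 5.69*w^3 + 0.58*w^2 - 0.04*w - 2.03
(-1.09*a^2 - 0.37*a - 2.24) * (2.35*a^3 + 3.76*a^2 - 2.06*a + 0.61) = -2.5615*a^5 - 4.9679*a^4 - 4.4098*a^3 - 8.3251*a^2 + 4.3887*a - 1.3664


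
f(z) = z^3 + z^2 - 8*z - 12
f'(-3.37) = 19.33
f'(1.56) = 2.42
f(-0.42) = -8.54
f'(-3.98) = 31.56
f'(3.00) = 25.00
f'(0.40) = -6.72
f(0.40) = -14.98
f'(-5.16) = 61.56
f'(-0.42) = -8.31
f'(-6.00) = 88.00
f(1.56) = -18.25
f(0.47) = -15.44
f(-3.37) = -11.96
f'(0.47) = -6.40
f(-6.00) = -144.00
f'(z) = 3*z^2 + 2*z - 8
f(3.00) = 0.00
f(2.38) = -11.89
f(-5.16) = -81.48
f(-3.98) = -27.36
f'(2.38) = 13.75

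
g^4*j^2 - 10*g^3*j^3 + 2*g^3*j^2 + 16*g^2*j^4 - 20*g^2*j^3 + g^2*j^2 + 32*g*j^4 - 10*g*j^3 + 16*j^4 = (g - 8*j)*(g - 2*j)*(g*j + j)^2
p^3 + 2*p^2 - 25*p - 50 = (p - 5)*(p + 2)*(p + 5)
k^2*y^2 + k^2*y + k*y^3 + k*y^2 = y*(k + y)*(k*y + k)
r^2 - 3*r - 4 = (r - 4)*(r + 1)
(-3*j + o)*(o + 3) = -3*j*o - 9*j + o^2 + 3*o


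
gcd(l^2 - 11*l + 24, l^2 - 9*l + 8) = l - 8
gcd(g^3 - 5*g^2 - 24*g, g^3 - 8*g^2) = g^2 - 8*g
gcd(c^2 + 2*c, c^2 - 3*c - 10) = c + 2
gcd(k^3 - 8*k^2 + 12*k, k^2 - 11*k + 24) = 1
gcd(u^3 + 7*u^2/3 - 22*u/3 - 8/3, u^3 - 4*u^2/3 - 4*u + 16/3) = u - 2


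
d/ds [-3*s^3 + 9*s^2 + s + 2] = -9*s^2 + 18*s + 1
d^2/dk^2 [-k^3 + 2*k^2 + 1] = 4 - 6*k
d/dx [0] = 0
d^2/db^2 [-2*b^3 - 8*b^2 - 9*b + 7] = -12*b - 16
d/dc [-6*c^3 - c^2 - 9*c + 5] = -18*c^2 - 2*c - 9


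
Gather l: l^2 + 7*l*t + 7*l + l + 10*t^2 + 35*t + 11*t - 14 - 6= l^2 + l*(7*t + 8) + 10*t^2 + 46*t - 20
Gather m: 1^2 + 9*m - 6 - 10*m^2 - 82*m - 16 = -10*m^2 - 73*m - 21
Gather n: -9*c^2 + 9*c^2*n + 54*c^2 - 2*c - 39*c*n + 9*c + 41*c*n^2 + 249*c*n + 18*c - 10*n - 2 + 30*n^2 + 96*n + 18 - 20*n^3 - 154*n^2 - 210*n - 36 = 45*c^2 + 25*c - 20*n^3 + n^2*(41*c - 124) + n*(9*c^2 + 210*c - 124) - 20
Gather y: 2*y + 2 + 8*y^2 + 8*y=8*y^2 + 10*y + 2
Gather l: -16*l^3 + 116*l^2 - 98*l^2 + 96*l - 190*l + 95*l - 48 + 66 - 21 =-16*l^3 + 18*l^2 + l - 3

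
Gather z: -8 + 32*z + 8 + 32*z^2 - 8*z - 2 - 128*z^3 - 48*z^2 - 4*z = -128*z^3 - 16*z^2 + 20*z - 2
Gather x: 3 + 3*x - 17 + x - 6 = 4*x - 20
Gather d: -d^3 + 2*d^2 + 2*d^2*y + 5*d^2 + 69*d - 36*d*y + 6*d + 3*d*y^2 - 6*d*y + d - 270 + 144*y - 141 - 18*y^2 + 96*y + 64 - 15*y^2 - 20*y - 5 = -d^3 + d^2*(2*y + 7) + d*(3*y^2 - 42*y + 76) - 33*y^2 + 220*y - 352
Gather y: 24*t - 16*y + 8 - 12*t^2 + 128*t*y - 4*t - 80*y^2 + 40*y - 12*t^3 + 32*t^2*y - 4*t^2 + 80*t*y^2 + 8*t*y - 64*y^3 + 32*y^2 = -12*t^3 - 16*t^2 + 20*t - 64*y^3 + y^2*(80*t - 48) + y*(32*t^2 + 136*t + 24) + 8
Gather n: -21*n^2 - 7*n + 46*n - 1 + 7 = -21*n^2 + 39*n + 6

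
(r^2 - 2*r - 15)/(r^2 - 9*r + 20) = (r + 3)/(r - 4)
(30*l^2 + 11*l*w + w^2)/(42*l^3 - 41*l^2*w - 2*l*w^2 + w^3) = (5*l + w)/(7*l^2 - 8*l*w + w^2)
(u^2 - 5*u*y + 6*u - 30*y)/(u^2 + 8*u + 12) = (u - 5*y)/(u + 2)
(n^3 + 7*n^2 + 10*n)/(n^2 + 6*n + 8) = n*(n + 5)/(n + 4)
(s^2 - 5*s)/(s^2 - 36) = s*(s - 5)/(s^2 - 36)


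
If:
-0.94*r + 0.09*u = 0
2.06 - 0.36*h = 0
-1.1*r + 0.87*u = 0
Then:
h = 5.72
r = 0.00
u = 0.00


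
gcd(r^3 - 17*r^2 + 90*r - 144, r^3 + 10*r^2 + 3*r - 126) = r - 3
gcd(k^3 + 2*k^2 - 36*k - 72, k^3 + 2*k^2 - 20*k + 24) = k + 6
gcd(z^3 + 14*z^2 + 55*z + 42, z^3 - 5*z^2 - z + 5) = z + 1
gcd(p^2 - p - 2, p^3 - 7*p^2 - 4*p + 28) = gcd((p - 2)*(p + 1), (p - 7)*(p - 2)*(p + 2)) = p - 2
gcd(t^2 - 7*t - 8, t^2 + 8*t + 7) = t + 1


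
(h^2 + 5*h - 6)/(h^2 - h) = (h + 6)/h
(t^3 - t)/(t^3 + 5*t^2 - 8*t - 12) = t*(t - 1)/(t^2 + 4*t - 12)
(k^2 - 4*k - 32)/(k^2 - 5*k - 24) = (k + 4)/(k + 3)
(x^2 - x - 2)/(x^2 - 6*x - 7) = (x - 2)/(x - 7)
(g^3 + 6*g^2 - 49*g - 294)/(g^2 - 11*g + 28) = (g^2 + 13*g + 42)/(g - 4)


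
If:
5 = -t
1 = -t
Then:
No Solution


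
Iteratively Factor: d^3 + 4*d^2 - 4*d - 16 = (d + 4)*(d^2 - 4) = (d + 2)*(d + 4)*(d - 2)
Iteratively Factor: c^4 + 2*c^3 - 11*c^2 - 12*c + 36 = (c + 3)*(c^3 - c^2 - 8*c + 12) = (c + 3)^2*(c^2 - 4*c + 4) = (c - 2)*(c + 3)^2*(c - 2)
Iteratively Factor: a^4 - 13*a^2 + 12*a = (a - 1)*(a^3 + a^2 - 12*a) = a*(a - 1)*(a^2 + a - 12) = a*(a - 3)*(a - 1)*(a + 4)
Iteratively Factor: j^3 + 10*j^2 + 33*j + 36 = (j + 3)*(j^2 + 7*j + 12) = (j + 3)^2*(j + 4)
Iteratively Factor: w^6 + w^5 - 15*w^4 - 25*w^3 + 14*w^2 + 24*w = (w + 1)*(w^5 - 15*w^3 - 10*w^2 + 24*w) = (w - 4)*(w + 1)*(w^4 + 4*w^3 + w^2 - 6*w) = (w - 4)*(w + 1)*(w + 2)*(w^3 + 2*w^2 - 3*w) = w*(w - 4)*(w + 1)*(w + 2)*(w^2 + 2*w - 3) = w*(w - 4)*(w + 1)*(w + 2)*(w + 3)*(w - 1)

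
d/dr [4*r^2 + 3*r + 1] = 8*r + 3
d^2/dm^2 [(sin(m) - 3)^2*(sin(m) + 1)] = -9*sin(m)^3 + 20*sin(m)^2 + 3*sin(m) - 10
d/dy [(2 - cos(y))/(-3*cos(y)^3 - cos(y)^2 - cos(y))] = (cos(y) - 17*cos(2*y) + 3*cos(3*y) - 21)*sin(y)/(2*(3*cos(y)^2 + cos(y) + 1)^2*cos(y)^2)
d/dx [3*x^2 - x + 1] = 6*x - 1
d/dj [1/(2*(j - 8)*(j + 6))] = (1 - j)/(j^4 - 4*j^3 - 92*j^2 + 192*j + 2304)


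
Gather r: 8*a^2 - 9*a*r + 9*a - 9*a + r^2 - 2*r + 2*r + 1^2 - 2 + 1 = 8*a^2 - 9*a*r + r^2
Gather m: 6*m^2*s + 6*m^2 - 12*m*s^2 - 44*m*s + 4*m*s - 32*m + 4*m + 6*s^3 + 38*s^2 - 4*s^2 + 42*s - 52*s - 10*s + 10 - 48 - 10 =m^2*(6*s + 6) + m*(-12*s^2 - 40*s - 28) + 6*s^3 + 34*s^2 - 20*s - 48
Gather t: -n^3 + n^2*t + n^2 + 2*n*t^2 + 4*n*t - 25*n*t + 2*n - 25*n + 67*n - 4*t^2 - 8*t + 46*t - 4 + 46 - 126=-n^3 + n^2 + 44*n + t^2*(2*n - 4) + t*(n^2 - 21*n + 38) - 84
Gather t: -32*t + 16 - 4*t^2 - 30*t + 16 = -4*t^2 - 62*t + 32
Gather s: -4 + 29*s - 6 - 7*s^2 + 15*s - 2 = -7*s^2 + 44*s - 12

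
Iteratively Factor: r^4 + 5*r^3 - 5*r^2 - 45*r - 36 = (r + 4)*(r^3 + r^2 - 9*r - 9) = (r - 3)*(r + 4)*(r^2 + 4*r + 3) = (r - 3)*(r + 3)*(r + 4)*(r + 1)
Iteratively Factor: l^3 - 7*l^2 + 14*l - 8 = (l - 4)*(l^2 - 3*l + 2) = (l - 4)*(l - 2)*(l - 1)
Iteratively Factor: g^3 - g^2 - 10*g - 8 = (g - 4)*(g^2 + 3*g + 2) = (g - 4)*(g + 2)*(g + 1)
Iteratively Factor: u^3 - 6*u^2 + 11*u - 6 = (u - 1)*(u^2 - 5*u + 6) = (u - 2)*(u - 1)*(u - 3)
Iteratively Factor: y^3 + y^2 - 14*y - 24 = (y + 2)*(y^2 - y - 12) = (y - 4)*(y + 2)*(y + 3)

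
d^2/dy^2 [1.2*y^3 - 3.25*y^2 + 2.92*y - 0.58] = 7.2*y - 6.5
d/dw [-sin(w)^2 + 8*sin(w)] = 2*(4 - sin(w))*cos(w)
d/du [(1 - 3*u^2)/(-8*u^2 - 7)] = 58*u/(8*u^2 + 7)^2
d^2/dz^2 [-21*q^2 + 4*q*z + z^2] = 2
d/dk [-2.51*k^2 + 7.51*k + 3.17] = 7.51 - 5.02*k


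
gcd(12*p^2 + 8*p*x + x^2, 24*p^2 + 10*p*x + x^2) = 6*p + x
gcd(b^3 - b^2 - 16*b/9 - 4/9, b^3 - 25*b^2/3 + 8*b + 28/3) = b^2 - 4*b/3 - 4/3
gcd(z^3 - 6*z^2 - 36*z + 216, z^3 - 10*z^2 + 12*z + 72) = z^2 - 12*z + 36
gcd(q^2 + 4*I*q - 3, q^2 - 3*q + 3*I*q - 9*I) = q + 3*I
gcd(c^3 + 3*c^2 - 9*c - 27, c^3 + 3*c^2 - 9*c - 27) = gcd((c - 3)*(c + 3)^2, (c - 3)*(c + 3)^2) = c^3 + 3*c^2 - 9*c - 27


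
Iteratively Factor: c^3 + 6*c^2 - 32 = (c + 4)*(c^2 + 2*c - 8) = (c - 2)*(c + 4)*(c + 4)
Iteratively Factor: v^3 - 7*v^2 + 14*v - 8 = (v - 4)*(v^2 - 3*v + 2) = (v - 4)*(v - 1)*(v - 2)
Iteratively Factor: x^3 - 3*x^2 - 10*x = (x + 2)*(x^2 - 5*x) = x*(x + 2)*(x - 5)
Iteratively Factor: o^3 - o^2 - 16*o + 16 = (o - 4)*(o^2 + 3*o - 4) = (o - 4)*(o + 4)*(o - 1)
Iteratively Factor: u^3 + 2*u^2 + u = (u + 1)*(u^2 + u) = (u + 1)^2*(u)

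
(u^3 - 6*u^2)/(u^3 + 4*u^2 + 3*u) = u*(u - 6)/(u^2 + 4*u + 3)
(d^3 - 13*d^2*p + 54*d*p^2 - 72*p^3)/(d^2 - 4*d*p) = d - 9*p + 18*p^2/d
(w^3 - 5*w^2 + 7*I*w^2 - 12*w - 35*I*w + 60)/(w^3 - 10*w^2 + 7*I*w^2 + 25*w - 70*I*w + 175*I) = (w^2 + 7*I*w - 12)/(w^2 + w*(-5 + 7*I) - 35*I)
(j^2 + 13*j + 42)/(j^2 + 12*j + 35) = (j + 6)/(j + 5)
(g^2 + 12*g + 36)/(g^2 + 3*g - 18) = (g + 6)/(g - 3)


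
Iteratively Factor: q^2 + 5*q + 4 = (q + 1)*(q + 4)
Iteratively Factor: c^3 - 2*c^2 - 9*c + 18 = (c + 3)*(c^2 - 5*c + 6) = (c - 2)*(c + 3)*(c - 3)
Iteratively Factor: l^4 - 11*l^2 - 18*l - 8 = (l + 1)*(l^3 - l^2 - 10*l - 8) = (l - 4)*(l + 1)*(l^2 + 3*l + 2) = (l - 4)*(l + 1)*(l + 2)*(l + 1)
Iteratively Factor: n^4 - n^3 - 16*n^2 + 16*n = (n + 4)*(n^3 - 5*n^2 + 4*n) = n*(n + 4)*(n^2 - 5*n + 4) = n*(n - 1)*(n + 4)*(n - 4)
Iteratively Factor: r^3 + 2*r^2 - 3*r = (r + 3)*(r^2 - r) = (r - 1)*(r + 3)*(r)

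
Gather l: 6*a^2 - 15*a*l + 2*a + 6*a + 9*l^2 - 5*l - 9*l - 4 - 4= 6*a^2 + 8*a + 9*l^2 + l*(-15*a - 14) - 8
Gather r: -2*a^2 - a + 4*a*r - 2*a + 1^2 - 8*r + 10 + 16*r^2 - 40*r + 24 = -2*a^2 - 3*a + 16*r^2 + r*(4*a - 48) + 35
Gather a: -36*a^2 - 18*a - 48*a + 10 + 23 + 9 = -36*a^2 - 66*a + 42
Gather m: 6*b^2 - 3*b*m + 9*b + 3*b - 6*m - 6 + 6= 6*b^2 + 12*b + m*(-3*b - 6)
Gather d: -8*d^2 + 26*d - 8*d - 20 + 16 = -8*d^2 + 18*d - 4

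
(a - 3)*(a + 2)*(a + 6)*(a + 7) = a^4 + 12*a^3 + 23*a^2 - 120*a - 252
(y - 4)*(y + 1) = y^2 - 3*y - 4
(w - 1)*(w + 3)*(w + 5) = w^3 + 7*w^2 + 7*w - 15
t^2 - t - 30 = (t - 6)*(t + 5)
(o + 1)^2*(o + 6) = o^3 + 8*o^2 + 13*o + 6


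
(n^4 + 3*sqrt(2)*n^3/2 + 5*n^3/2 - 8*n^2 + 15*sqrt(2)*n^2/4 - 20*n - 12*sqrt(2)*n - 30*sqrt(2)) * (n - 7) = n^5 - 9*n^4/2 + 3*sqrt(2)*n^4/2 - 51*n^3/2 - 27*sqrt(2)*n^3/4 - 153*sqrt(2)*n^2/4 + 36*n^2 + 54*sqrt(2)*n + 140*n + 210*sqrt(2)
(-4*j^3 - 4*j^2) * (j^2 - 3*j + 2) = -4*j^5 + 8*j^4 + 4*j^3 - 8*j^2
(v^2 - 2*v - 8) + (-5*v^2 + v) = -4*v^2 - v - 8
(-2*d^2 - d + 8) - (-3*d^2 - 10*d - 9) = d^2 + 9*d + 17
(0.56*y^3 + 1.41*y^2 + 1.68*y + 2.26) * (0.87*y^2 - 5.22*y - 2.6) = 0.4872*y^5 - 1.6965*y^4 - 7.3546*y^3 - 10.4694*y^2 - 16.1652*y - 5.876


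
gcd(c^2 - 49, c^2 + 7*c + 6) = 1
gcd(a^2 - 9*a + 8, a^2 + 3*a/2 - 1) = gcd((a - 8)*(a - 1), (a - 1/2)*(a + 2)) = 1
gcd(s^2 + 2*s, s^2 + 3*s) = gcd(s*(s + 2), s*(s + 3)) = s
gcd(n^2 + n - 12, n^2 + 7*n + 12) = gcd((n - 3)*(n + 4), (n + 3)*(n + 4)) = n + 4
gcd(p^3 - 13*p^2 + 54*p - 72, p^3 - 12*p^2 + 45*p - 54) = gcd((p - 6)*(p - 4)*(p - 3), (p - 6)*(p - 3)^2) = p^2 - 9*p + 18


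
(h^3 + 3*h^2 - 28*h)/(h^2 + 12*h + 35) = h*(h - 4)/(h + 5)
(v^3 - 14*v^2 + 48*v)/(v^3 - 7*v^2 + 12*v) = (v^2 - 14*v + 48)/(v^2 - 7*v + 12)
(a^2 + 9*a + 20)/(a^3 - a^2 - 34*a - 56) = (a + 5)/(a^2 - 5*a - 14)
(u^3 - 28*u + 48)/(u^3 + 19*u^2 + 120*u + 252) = (u^2 - 6*u + 8)/(u^2 + 13*u + 42)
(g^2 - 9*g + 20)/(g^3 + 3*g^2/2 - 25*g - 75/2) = 2*(g - 4)/(2*g^2 + 13*g + 15)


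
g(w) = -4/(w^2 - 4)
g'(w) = 8*w/(w^2 - 4)^2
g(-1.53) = 2.41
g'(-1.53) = -4.45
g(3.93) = -0.35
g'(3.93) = 0.24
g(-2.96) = -0.84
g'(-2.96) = -1.04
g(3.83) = -0.37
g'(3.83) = 0.27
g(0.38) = 1.04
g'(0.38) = 0.20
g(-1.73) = 3.97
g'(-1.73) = -13.65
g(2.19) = -5.02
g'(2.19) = 27.64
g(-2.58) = -1.51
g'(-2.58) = -2.92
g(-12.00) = -0.03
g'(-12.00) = 0.00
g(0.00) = 1.00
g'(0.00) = 0.00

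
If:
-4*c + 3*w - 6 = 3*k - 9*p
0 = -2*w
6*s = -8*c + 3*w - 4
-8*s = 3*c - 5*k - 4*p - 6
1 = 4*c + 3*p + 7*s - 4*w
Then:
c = -335/313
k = -577/939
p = -13/939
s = 238/313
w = 0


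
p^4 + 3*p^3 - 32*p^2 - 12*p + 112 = (p - 4)*(p - 2)*(p + 2)*(p + 7)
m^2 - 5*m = m*(m - 5)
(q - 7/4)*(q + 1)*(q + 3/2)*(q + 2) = q^4 + 11*q^3/4 - 11*q^2/8 - 67*q/8 - 21/4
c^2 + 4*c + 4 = (c + 2)^2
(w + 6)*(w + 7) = w^2 + 13*w + 42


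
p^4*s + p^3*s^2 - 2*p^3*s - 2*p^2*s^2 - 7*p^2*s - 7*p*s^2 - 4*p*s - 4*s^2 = (p - 4)*(p + 1)*(p + s)*(p*s + s)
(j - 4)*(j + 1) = j^2 - 3*j - 4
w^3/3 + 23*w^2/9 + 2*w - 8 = (w/3 + 1)*(w - 4/3)*(w + 6)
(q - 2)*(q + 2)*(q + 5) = q^3 + 5*q^2 - 4*q - 20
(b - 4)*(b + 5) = b^2 + b - 20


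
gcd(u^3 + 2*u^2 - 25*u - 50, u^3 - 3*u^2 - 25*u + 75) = u^2 - 25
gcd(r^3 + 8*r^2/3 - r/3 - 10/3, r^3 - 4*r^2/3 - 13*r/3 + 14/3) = r^2 + r - 2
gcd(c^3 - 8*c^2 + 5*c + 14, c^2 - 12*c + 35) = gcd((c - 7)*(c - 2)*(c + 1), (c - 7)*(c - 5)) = c - 7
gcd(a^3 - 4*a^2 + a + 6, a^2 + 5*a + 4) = a + 1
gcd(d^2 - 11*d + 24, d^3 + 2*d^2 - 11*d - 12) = d - 3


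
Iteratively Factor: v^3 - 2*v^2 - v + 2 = (v - 2)*(v^2 - 1) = (v - 2)*(v + 1)*(v - 1)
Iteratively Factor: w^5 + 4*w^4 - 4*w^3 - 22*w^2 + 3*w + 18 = (w + 1)*(w^4 + 3*w^3 - 7*w^2 - 15*w + 18) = (w - 1)*(w + 1)*(w^3 + 4*w^2 - 3*w - 18) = (w - 1)*(w + 1)*(w + 3)*(w^2 + w - 6) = (w - 2)*(w - 1)*(w + 1)*(w + 3)*(w + 3)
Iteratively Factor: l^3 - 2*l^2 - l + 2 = (l - 1)*(l^2 - l - 2) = (l - 1)*(l + 1)*(l - 2)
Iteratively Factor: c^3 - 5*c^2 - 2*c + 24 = (c - 3)*(c^2 - 2*c - 8) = (c - 4)*(c - 3)*(c + 2)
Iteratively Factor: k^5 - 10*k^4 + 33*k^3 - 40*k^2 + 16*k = (k - 4)*(k^4 - 6*k^3 + 9*k^2 - 4*k) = k*(k - 4)*(k^3 - 6*k^2 + 9*k - 4) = k*(k - 4)^2*(k^2 - 2*k + 1) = k*(k - 4)^2*(k - 1)*(k - 1)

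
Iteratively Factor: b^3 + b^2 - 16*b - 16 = (b + 1)*(b^2 - 16) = (b + 1)*(b + 4)*(b - 4)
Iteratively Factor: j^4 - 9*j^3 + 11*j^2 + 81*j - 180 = (j - 3)*(j^3 - 6*j^2 - 7*j + 60) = (j - 5)*(j - 3)*(j^2 - j - 12) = (j - 5)*(j - 3)*(j + 3)*(j - 4)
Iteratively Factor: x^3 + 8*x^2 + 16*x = (x + 4)*(x^2 + 4*x) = x*(x + 4)*(x + 4)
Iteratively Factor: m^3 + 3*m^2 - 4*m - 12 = (m + 2)*(m^2 + m - 6) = (m - 2)*(m + 2)*(m + 3)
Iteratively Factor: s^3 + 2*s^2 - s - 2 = (s + 2)*(s^2 - 1) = (s - 1)*(s + 2)*(s + 1)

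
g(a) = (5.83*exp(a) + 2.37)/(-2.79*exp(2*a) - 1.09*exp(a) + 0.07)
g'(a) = (5.83*exp(a) + 2.37)*(5.58*exp(2*a) + 1.09*exp(a))/(-2.79*exp(2*a) - 1.09*exp(a) + 0.07)^2 + 5.83*exp(a)/(-2.79*exp(2*a) - 1.09*exp(a) + 0.07)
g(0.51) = -1.27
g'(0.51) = 1.30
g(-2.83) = -671.75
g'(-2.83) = 13840.72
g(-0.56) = -3.90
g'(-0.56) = 4.23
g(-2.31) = -44.89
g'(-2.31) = 102.71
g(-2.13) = -30.96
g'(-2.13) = 58.19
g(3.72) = -0.05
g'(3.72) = 0.05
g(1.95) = -0.30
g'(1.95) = 0.30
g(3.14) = -0.09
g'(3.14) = 0.09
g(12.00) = 0.00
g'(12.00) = 0.00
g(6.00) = -0.00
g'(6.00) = 0.01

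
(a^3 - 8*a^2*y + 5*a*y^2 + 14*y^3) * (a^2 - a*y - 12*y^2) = a^5 - 9*a^4*y + a^3*y^2 + 105*a^2*y^3 - 74*a*y^4 - 168*y^5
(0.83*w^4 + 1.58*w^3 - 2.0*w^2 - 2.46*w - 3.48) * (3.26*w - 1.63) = 2.7058*w^5 + 3.7979*w^4 - 9.0954*w^3 - 4.7596*w^2 - 7.335*w + 5.6724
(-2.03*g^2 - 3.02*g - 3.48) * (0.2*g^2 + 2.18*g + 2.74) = -0.406*g^4 - 5.0294*g^3 - 12.8418*g^2 - 15.8612*g - 9.5352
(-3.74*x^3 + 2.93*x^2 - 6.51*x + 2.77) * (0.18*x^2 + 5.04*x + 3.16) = -0.6732*x^5 - 18.3222*x^4 + 1.777*x^3 - 23.053*x^2 - 6.6108*x + 8.7532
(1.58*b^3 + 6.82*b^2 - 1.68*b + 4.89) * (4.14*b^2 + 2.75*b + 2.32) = 6.5412*b^5 + 32.5798*b^4 + 15.4654*b^3 + 31.447*b^2 + 9.5499*b + 11.3448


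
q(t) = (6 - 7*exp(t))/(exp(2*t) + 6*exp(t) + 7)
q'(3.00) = 0.18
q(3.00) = -0.25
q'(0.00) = -0.46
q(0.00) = -0.07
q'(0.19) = -0.44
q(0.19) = -0.16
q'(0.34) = -0.41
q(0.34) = -0.22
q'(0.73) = -0.29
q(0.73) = -0.36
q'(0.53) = -0.36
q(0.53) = -0.29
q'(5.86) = 0.02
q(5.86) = -0.02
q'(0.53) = -0.36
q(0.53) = -0.29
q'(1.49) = -0.00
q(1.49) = -0.47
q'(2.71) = 0.19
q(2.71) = -0.31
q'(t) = (6 - 7*exp(t))*(-2*exp(2*t) - 6*exp(t))/(exp(2*t) + 6*exp(t) + 7)^2 - 7*exp(t)/(exp(2*t) + 6*exp(t) + 7) = (7*exp(2*t) - 12*exp(t) - 85)*exp(t)/(exp(4*t) + 12*exp(3*t) + 50*exp(2*t) + 84*exp(t) + 49)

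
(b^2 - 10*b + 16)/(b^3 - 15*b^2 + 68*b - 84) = (b - 8)/(b^2 - 13*b + 42)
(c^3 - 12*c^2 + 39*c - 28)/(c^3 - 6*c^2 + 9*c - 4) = (c - 7)/(c - 1)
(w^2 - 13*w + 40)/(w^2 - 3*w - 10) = (w - 8)/(w + 2)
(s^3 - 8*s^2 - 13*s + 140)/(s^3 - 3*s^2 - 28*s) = (s - 5)/s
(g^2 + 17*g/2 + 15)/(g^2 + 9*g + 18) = (g + 5/2)/(g + 3)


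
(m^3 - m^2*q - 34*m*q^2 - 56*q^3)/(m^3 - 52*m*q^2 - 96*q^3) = (-m^2 + 3*m*q + 28*q^2)/(-m^2 + 2*m*q + 48*q^2)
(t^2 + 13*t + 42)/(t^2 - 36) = (t + 7)/(t - 6)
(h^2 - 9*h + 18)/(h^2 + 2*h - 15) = (h - 6)/(h + 5)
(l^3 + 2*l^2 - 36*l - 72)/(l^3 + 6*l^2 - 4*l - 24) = (l - 6)/(l - 2)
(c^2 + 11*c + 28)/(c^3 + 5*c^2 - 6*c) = (c^2 + 11*c + 28)/(c*(c^2 + 5*c - 6))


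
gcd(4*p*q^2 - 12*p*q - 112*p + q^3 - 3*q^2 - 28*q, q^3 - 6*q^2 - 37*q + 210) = q - 7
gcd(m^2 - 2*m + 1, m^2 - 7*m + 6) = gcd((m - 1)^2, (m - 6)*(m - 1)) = m - 1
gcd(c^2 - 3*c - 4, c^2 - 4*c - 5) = c + 1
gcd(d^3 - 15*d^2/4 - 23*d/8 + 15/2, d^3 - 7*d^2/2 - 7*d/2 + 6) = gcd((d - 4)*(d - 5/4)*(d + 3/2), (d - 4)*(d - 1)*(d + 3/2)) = d^2 - 5*d/2 - 6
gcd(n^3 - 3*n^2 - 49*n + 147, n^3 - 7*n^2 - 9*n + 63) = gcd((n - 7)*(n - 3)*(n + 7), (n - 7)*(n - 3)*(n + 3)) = n^2 - 10*n + 21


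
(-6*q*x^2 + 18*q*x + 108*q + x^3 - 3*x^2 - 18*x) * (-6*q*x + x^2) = 36*q^2*x^3 - 108*q^2*x^2 - 648*q^2*x - 12*q*x^4 + 36*q*x^3 + 216*q*x^2 + x^5 - 3*x^4 - 18*x^3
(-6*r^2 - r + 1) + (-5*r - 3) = -6*r^2 - 6*r - 2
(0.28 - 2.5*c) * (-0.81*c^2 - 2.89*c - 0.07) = 2.025*c^3 + 6.9982*c^2 - 0.6342*c - 0.0196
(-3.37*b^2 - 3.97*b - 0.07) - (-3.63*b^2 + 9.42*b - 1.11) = 0.26*b^2 - 13.39*b + 1.04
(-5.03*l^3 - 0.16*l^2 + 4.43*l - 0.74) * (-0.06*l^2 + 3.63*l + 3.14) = 0.3018*l^5 - 18.2493*l^4 - 16.6408*l^3 + 15.6229*l^2 + 11.224*l - 2.3236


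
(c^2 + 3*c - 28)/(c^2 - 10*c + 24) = (c + 7)/(c - 6)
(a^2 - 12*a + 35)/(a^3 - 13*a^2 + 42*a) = (a - 5)/(a*(a - 6))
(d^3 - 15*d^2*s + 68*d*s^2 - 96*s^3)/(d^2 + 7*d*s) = (d^3 - 15*d^2*s + 68*d*s^2 - 96*s^3)/(d*(d + 7*s))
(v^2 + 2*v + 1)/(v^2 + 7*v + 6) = (v + 1)/(v + 6)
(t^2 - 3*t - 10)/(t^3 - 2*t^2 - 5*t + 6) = (t - 5)/(t^2 - 4*t + 3)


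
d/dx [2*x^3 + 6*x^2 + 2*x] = 6*x^2 + 12*x + 2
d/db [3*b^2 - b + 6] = 6*b - 1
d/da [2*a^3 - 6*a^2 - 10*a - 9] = 6*a^2 - 12*a - 10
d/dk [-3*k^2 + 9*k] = 9 - 6*k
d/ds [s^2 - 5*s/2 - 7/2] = 2*s - 5/2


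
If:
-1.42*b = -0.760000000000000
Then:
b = 0.54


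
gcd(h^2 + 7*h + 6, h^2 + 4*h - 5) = 1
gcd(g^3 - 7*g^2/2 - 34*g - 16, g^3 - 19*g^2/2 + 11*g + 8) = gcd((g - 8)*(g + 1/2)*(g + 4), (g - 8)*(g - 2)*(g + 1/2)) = g^2 - 15*g/2 - 4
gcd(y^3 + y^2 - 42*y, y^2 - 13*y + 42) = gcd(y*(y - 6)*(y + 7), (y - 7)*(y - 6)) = y - 6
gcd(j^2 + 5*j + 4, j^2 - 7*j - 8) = j + 1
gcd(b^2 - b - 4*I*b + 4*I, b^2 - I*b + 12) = b - 4*I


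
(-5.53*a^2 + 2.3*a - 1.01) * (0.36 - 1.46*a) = 8.0738*a^3 - 5.3488*a^2 + 2.3026*a - 0.3636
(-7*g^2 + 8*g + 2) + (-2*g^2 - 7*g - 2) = -9*g^2 + g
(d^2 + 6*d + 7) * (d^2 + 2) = d^4 + 6*d^3 + 9*d^2 + 12*d + 14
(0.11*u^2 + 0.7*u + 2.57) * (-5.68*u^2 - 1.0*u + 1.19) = -0.6248*u^4 - 4.086*u^3 - 15.1667*u^2 - 1.737*u + 3.0583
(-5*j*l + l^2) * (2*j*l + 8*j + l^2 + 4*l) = -10*j^2*l^2 - 40*j^2*l - 3*j*l^3 - 12*j*l^2 + l^4 + 4*l^3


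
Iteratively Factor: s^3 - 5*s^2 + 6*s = (s)*(s^2 - 5*s + 6) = s*(s - 2)*(s - 3)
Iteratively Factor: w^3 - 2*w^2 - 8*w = (w - 4)*(w^2 + 2*w) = (w - 4)*(w + 2)*(w)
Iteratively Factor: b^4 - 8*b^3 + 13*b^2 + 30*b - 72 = (b - 3)*(b^3 - 5*b^2 - 2*b + 24) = (b - 4)*(b - 3)*(b^2 - b - 6) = (b - 4)*(b - 3)*(b + 2)*(b - 3)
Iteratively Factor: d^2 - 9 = (d - 3)*(d + 3)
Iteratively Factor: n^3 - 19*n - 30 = (n + 3)*(n^2 - 3*n - 10) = (n - 5)*(n + 3)*(n + 2)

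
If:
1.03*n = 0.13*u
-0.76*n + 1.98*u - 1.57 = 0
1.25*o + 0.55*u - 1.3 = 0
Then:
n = 0.11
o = 0.67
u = 0.83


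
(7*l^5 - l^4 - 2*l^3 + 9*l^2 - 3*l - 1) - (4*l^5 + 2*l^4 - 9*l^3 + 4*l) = 3*l^5 - 3*l^4 + 7*l^3 + 9*l^2 - 7*l - 1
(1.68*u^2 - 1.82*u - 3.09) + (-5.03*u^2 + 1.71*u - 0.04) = -3.35*u^2 - 0.11*u - 3.13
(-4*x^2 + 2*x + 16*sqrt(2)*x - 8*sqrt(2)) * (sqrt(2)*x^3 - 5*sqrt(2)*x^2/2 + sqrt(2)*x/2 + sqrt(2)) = -4*sqrt(2)*x^5 + 12*sqrt(2)*x^4 + 32*x^4 - 96*x^3 - 7*sqrt(2)*x^3 - 3*sqrt(2)*x^2 + 56*x^2 + 2*sqrt(2)*x + 24*x - 16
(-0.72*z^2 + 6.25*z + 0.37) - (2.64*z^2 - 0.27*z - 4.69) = -3.36*z^2 + 6.52*z + 5.06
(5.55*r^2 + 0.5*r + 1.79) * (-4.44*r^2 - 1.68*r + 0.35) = -24.642*r^4 - 11.544*r^3 - 6.8451*r^2 - 2.8322*r + 0.6265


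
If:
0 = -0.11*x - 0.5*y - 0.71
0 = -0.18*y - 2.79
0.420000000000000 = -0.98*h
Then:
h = -0.43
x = 64.00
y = -15.50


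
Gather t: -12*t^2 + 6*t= -12*t^2 + 6*t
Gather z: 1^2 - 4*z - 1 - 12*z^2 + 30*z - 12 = -12*z^2 + 26*z - 12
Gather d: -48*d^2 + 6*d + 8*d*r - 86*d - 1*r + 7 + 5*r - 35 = -48*d^2 + d*(8*r - 80) + 4*r - 28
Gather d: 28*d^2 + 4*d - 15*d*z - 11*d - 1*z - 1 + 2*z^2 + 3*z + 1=28*d^2 + d*(-15*z - 7) + 2*z^2 + 2*z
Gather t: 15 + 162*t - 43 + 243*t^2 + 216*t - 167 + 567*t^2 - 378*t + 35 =810*t^2 - 160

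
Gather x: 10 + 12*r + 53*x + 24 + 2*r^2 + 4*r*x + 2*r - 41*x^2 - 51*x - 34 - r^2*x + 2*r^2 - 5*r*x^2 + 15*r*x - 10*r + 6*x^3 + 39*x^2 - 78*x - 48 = 4*r^2 + 4*r + 6*x^3 + x^2*(-5*r - 2) + x*(-r^2 + 19*r - 76) - 48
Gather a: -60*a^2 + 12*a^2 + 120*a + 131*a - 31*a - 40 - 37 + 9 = -48*a^2 + 220*a - 68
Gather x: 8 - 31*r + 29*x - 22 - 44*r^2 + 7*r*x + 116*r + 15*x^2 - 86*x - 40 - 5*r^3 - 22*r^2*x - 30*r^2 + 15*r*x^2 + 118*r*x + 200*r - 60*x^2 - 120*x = -5*r^3 - 74*r^2 + 285*r + x^2*(15*r - 45) + x*(-22*r^2 + 125*r - 177) - 54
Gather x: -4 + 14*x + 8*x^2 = 8*x^2 + 14*x - 4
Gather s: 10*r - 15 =10*r - 15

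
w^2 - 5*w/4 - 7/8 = (w - 7/4)*(w + 1/2)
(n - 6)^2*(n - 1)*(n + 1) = n^4 - 12*n^3 + 35*n^2 + 12*n - 36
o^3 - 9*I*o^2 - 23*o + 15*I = (o - 5*I)*(o - 3*I)*(o - I)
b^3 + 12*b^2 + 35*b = b*(b + 5)*(b + 7)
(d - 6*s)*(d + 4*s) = d^2 - 2*d*s - 24*s^2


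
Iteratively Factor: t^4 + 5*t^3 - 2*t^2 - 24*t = (t + 4)*(t^3 + t^2 - 6*t) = (t + 3)*(t + 4)*(t^2 - 2*t) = t*(t + 3)*(t + 4)*(t - 2)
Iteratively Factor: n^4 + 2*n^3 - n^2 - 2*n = (n + 2)*(n^3 - n) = (n + 1)*(n + 2)*(n^2 - n) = (n - 1)*(n + 1)*(n + 2)*(n)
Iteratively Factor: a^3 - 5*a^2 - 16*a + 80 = (a - 5)*(a^2 - 16) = (a - 5)*(a + 4)*(a - 4)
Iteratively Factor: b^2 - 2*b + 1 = (b - 1)*(b - 1)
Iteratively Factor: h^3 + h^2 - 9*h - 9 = (h - 3)*(h^2 + 4*h + 3) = (h - 3)*(h + 3)*(h + 1)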